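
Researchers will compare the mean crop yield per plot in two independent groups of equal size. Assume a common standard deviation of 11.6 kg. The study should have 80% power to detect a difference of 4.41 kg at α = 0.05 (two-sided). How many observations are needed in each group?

For two equal groups, n per group = 2·((z_{α/2} + z_β)·σ/δ)².
z_{α/2} = 1.960; z_β = 0.842 (power 80%).
n = 2 × (2.802 × 11.6 / 4.41)² = 2 × 54.32 = 108.64
Round up: n = 109 per group.

109 per group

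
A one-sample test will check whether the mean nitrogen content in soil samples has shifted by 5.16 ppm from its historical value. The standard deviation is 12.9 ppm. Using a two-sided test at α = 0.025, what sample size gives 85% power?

68

For a one-sample z-test, n = ((z_{α/2} + z_β)·σ/δ)².
z_{α/2} = 2.241 (two-sided α = 0.025); z_β = 1.036 (power 85% → β = 0.15).
n = (3.277 × 12.9 / 5.16)² = 67.12
Round up: n = 68.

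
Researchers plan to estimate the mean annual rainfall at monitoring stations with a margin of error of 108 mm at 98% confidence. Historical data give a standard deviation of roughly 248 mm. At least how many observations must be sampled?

For a mean, the margin of error is E = z·σ/√n, so n = (zσ/E)².
At 98% confidence, z = 2.326.
n = (2.326 × 248 / 108)² = 28.53
Round up: n = 29.

29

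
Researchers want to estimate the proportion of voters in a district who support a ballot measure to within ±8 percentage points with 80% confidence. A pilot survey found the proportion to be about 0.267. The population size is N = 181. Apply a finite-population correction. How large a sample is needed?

40

For a proportion with margin E = 0.08 at 80% confidence, z = 1.282.
n = p̂(1−p̂)(z/E)² = 0.267 × 0.733 × (1.282/0.08)² = 50.26 — call this n₀.
Finite-population correction with N = 181: n = n₀ / (1 + (n₀−1)/N) = 50.26 / 1.272 = 39.51
Round up: n = 40.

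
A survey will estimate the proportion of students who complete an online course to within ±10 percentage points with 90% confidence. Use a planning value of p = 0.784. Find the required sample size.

For a proportion with margin E = 0.1 at 90% confidence, z = 1.645.
n = p̂(1−p̂)(z/E)² = 0.784 × 0.216 × (1.645/0.1)² = 45.82
Round up: n = 46.

46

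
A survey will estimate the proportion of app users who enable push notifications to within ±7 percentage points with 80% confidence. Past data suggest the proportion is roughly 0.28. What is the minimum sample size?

n = 68

For a proportion with margin E = 0.07 at 80% confidence, z = 1.282.
n = p̂(1−p̂)(z/E)² = 0.28 × 0.72 × (1.282/0.07)² = 67.62
Round up: n = 68.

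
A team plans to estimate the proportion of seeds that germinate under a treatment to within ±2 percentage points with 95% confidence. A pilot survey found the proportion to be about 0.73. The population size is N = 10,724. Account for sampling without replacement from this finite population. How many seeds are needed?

For a proportion with margin E = 0.02 at 95% confidence, z = 1.960.
n = p̂(1−p̂)(z/E)² = 0.73 × 0.27 × (1.960/0.02)² = 1892.95 — call this n₀.
Finite-population correction with N = 10,724: n = n₀ / (1 + (n₀−1)/N) = 1892.95 / 1.176 = 1609.65
Round up: n = 1610.

n = 1610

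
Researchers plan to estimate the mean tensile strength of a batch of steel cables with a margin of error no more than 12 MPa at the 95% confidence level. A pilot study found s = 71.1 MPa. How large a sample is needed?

For a mean, the margin of error is E = z·σ/√n, so n = (zσ/E)².
At 95% confidence, z = 1.960.
n = (1.960 × 71.1 / 12)² = 134.86
Round up: n = 135.

n = 135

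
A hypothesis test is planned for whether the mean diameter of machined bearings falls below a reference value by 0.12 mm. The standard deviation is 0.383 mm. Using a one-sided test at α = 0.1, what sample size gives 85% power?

n = 55

For a one-sample z-test, n = ((z_α + z_β)·σ/δ)².
z_α = 1.282 (one-sided α = 0.1); z_β = 1.036 (power 85% → β = 0.15).
n = (2.318 × 0.383 / 0.12)² = 54.73
Round up: n = 55.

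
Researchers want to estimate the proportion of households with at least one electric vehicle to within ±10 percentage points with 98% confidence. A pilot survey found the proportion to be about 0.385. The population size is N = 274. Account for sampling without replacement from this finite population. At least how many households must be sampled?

n = 88

For a proportion with margin E = 0.1 at 98% confidence, z = 2.326.
n = p̂(1−p̂)(z/E)² = 0.385 × 0.615 × (2.326/0.1)² = 128.10 — call this n₀.
Finite-population correction with N = 274: n = n₀ / (1 + (n₀−1)/N) = 128.10 / 1.464 = 87.50
Round up: n = 88.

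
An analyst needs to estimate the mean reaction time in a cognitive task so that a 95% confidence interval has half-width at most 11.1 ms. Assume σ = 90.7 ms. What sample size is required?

For a mean, the margin of error is E = z·σ/√n, so n = (zσ/E)².
At 95% confidence, z = 1.960.
n = (1.960 × 90.7 / 11.1)² = 256.50
Round up: n = 257.

257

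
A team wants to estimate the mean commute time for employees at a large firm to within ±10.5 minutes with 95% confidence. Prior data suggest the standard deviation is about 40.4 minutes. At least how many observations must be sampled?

57

For a mean, the margin of error is E = z·σ/√n, so n = (zσ/E)².
At 95% confidence, z = 1.960.
n = (1.960 × 40.4 / 10.5)² = 56.87
Round up: n = 57.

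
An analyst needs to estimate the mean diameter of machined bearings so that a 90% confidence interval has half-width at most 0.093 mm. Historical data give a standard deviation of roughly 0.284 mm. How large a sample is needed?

26

For a mean, the margin of error is E = z·σ/√n, so n = (zσ/E)².
At 90% confidence, z = 1.645.
n = (1.645 × 0.284 / 0.093)² = 25.23
Round up: n = 26.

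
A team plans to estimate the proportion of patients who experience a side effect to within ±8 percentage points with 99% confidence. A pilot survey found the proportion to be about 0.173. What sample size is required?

149

For a proportion with margin E = 0.08 at 99% confidence, z = 2.576.
n = p̂(1−p̂)(z/E)² = 0.173 × 0.827 × (2.576/0.08)² = 148.34
Round up: n = 149.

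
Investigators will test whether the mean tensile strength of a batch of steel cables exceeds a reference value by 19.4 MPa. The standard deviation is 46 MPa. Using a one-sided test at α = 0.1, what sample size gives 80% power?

26

For a one-sample z-test, n = ((z_α + z_β)·σ/δ)².
z_α = 1.282 (one-sided α = 0.1); z_β = 0.842 (power 80% → β = 0.2).
n = (2.124 × 46 / 19.4)² = 25.36
Round up: n = 26.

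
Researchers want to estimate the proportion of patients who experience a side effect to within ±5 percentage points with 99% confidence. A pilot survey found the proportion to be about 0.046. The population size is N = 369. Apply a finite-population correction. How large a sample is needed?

For a proportion with margin E = 0.05 at 99% confidence, z = 2.576.
n = p̂(1−p̂)(z/E)² = 0.046 × 0.954 × (2.576/0.05)² = 116.48 — call this n₀.
Finite-population correction with N = 369: n = n₀ / (1 + (n₀−1)/N) = 116.48 / 1.313 = 88.71
Round up: n = 89.

89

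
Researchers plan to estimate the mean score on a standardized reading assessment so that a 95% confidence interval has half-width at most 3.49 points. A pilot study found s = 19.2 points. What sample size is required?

For a mean, the margin of error is E = z·σ/√n, so n = (zσ/E)².
At 95% confidence, z = 1.960.
n = (1.960 × 19.2 / 3.49)² = 116.27
Round up: n = 117.

n = 117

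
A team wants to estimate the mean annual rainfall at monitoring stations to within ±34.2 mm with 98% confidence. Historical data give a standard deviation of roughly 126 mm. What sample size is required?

74

For a mean, the margin of error is E = z·σ/√n, so n = (zσ/E)².
At 98% confidence, z = 2.326.
n = (2.326 × 126 / 34.2)² = 73.44
Round up: n = 74.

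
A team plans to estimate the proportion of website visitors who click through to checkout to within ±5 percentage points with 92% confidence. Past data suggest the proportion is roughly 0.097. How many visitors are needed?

108

For a proportion with margin E = 0.05 at 92% confidence, z = 1.751.
n = p̂(1−p̂)(z/E)² = 0.097 × 0.903 × (1.751/0.05)² = 107.42
Round up: n = 108.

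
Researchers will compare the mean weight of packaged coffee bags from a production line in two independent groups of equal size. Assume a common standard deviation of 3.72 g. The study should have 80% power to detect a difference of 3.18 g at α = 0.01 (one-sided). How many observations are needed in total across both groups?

56 total

For two equal groups, n per group = 2·((z_α + z_β)·σ/δ)².
z_α = 2.326; z_β = 0.842 (power 80%).
n = 2 × (3.168 × 3.72 / 3.18)² = 2 × 13.73 = 27.46
Round up: n = 28 per group.
Total across both groups: 2 × 28 = 56.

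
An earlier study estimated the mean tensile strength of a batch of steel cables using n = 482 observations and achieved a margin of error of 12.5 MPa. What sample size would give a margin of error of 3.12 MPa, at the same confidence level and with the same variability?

Margin of error scales as 1/√n, so n₂ = n₁·(E₁/E₂)².
n₂ = 482 × (12.5/3.12)² = 482 × 16.05 = 7736.10
Round up: n₂ = 7737.

7737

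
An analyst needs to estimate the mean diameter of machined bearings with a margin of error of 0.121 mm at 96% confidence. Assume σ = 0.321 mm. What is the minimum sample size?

30

For a mean, the margin of error is E = z·σ/√n, so n = (zσ/E)².
At 96% confidence, z = 2.054.
n = (2.054 × 0.321 / 0.121)² = 29.69
Round up: n = 30.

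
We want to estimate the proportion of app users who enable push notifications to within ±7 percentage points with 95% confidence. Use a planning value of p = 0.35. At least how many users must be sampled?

For a proportion with margin E = 0.07 at 95% confidence, z = 1.960.
n = p̂(1−p̂)(z/E)² = 0.35 × 0.65 × (1.960/0.07)² = 178.36
Round up: n = 179.

179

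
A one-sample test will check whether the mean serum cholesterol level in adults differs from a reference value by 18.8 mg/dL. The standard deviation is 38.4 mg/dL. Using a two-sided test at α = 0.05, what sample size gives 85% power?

For a one-sample z-test, n = ((z_{α/2} + z_β)·σ/δ)².
z_{α/2} = 1.960 (two-sided α = 0.05); z_β = 1.036 (power 85% → β = 0.15).
n = (2.996 × 38.4 / 18.8)² = 37.45
Round up: n = 38.

38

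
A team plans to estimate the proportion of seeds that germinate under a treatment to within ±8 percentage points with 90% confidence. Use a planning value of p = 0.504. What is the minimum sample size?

For a proportion with margin E = 0.08 at 90% confidence, z = 1.645.
n = p̂(1−p̂)(z/E)² = 0.504 × 0.496 × (1.645/0.08)² = 105.70
Round up: n = 106.

106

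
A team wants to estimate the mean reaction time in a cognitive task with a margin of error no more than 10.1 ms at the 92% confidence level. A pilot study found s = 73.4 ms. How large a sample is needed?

n = 162

For a mean, the margin of error is E = z·σ/√n, so n = (zσ/E)².
At 92% confidence, z = 1.751.
n = (1.751 × 73.4 / 10.1)² = 161.93
Round up: n = 162.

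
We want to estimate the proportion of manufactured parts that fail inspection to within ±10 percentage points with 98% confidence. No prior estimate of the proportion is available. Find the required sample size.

For a proportion with margin E = 0.1 at 98% confidence, z = 2.326.
With no prior estimate, use p = 0.5, which maximizes p(1−p) at 0.25.
n = 0.25 × (z/E)² = 0.25 × (2.326/0.1)² = 135.26
Round up: n = 136.

136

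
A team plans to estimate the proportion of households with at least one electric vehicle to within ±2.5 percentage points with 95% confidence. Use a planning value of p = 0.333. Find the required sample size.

For a proportion with margin E = 0.025 at 95% confidence, z = 1.960.
n = p̂(1−p̂)(z/E)² = 0.333 × 0.667 × (1.960/0.025)² = 1365.22
Round up: n = 1366.

n = 1366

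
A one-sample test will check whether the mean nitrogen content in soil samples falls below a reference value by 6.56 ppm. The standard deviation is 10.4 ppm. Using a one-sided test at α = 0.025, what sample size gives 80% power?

20

For a one-sample z-test, n = ((z_α + z_β)·σ/δ)².
z_α = 1.960 (one-sided α = 0.025); z_β = 0.842 (power 80% → β = 0.2).
n = (2.802 × 10.4 / 6.56)² = 19.73
Round up: n = 20.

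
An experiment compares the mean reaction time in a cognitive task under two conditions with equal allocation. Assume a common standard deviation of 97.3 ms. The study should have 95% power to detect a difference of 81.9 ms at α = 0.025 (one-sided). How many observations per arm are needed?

For two equal groups, n per group = 2·((z_α + z_β)·σ/δ)².
z_α = 1.960; z_β = 1.645 (power 95%).
n = 2 × (3.605 × 97.3 / 81.9)² = 2 × 18.34 = 36.68
Round up: n = 37 per group.

37 per group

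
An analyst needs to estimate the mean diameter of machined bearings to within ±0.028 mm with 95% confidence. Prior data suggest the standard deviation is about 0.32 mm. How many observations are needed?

For a mean, the margin of error is E = z·σ/√n, so n = (zσ/E)².
At 95% confidence, z = 1.960.
n = (1.960 × 0.32 / 0.028)² = 501.76
Round up: n = 502.

n = 502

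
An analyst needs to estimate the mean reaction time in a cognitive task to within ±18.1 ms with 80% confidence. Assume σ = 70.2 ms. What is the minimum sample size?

For a mean, the margin of error is E = z·σ/√n, so n = (zσ/E)².
At 80% confidence, z = 1.282.
n = (1.282 × 70.2 / 18.1)² = 24.72
Round up: n = 25.

n = 25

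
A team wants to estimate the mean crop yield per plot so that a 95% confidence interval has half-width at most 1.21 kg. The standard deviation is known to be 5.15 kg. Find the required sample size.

For a mean, the margin of error is E = z·σ/√n, so n = (zσ/E)².
At 95% confidence, z = 1.960.
n = (1.960 × 5.15 / 1.21)² = 69.59
Round up: n = 70.

70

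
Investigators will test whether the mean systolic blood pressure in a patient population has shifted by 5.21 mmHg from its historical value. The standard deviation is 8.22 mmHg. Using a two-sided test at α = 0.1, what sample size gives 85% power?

For a one-sample z-test, n = ((z_{α/2} + z_β)·σ/δ)².
z_{α/2} = 1.645 (two-sided α = 0.1); z_β = 1.036 (power 85% → β = 0.15).
n = (2.681 × 8.22 / 5.21)² = 17.89
Round up: n = 18.

18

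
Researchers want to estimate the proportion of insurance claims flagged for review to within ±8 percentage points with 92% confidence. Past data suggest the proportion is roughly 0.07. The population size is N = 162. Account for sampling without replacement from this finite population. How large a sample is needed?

27

For a proportion with margin E = 0.08 at 92% confidence, z = 1.751.
n = p̂(1−p̂)(z/E)² = 0.07 × 0.93 × (1.751/0.08)² = 31.19 — call this n₀.
Finite-population correction with N = 162: n = n₀ / (1 + (n₀−1)/N) = 31.19 / 1.186 = 26.30
Round up: n = 27.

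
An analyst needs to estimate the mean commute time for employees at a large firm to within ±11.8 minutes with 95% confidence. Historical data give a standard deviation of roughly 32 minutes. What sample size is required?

For a mean, the margin of error is E = z·σ/√n, so n = (zσ/E)².
At 95% confidence, z = 1.960.
n = (1.960 × 32 / 11.8)² = 28.25
Round up: n = 29.

29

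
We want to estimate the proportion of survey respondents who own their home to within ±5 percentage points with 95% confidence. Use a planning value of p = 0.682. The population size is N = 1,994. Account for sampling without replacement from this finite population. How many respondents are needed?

286

For a proportion with margin E = 0.05 at 95% confidence, z = 1.960.
n = p̂(1−p̂)(z/E)² = 0.682 × 0.318 × (1.960/0.05)² = 333.26 — call this n₀.
Finite-population correction with N = 1,994: n = n₀ / (1 + (n₀−1)/N) = 333.26 / 1.167 = 285.57
Round up: n = 286.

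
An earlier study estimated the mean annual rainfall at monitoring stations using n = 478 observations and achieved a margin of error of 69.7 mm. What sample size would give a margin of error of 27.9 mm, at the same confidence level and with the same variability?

Margin of error scales as 1/√n, so n₂ = n₁·(E₁/E₂)².
n₂ = 478 × (69.7/27.9)² = 478 × 6.241 = 2983.20
Round up: n₂ = 2984.

2984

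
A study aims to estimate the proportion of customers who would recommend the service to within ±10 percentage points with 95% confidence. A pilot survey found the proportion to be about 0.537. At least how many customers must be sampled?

96

For a proportion with margin E = 0.1 at 95% confidence, z = 1.960.
n = p̂(1−p̂)(z/E)² = 0.537 × 0.463 × (1.960/0.1)² = 95.51
Round up: n = 96.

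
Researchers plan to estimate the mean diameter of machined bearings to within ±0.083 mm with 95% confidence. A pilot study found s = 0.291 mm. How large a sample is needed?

For a mean, the margin of error is E = z·σ/√n, so n = (zσ/E)².
At 95% confidence, z = 1.960.
n = (1.960 × 0.291 / 0.083)² = 47.22
Round up: n = 48.

n = 48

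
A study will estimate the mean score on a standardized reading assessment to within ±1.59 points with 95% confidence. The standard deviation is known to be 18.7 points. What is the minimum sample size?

For a mean, the margin of error is E = z·σ/√n, so n = (zσ/E)².
At 95% confidence, z = 1.960.
n = (1.960 × 18.7 / 1.59)² = 531.37
Round up: n = 532.

532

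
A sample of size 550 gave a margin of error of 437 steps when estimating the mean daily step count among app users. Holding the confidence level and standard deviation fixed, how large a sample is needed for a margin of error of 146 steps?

n = 4928

Margin of error scales as 1/√n, so n₂ = n₁·(E₁/E₂)².
n₂ = 550 × (437/146)² = 550 × 8.959 = 4927.45
Round up: n₂ = 4928.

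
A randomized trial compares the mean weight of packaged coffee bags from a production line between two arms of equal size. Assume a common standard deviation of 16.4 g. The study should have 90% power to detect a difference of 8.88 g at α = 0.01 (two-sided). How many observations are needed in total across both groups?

For two equal groups, n per group = 2·((z_{α/2} + z_β)·σ/δ)².
z_{α/2} = 2.576; z_β = 1.282 (power 90%).
n = 2 × (3.858 × 16.4 / 8.88)² = 2 × 50.77 = 101.54
Round up: n = 102 per group.
Total across both groups: 2 × 102 = 204.

204 total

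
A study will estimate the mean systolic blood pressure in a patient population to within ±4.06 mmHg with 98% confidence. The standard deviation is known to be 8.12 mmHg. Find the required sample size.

For a mean, the margin of error is E = z·σ/√n, so n = (zσ/E)².
At 98% confidence, z = 2.326.
n = (2.326 × 8.12 / 4.06)² = 21.64
Round up: n = 22.

n = 22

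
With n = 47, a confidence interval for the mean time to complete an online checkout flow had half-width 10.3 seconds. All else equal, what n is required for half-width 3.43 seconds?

424

Margin of error scales as 1/√n, so n₂ = n₁·(E₁/E₂)².
n₂ = 47 × (10.3/3.43)² = 47 × 9.018 = 423.85
Round up: n₂ = 424.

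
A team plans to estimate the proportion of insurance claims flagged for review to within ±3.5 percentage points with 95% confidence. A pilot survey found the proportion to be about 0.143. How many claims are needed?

n = 385

For a proportion with margin E = 0.035 at 95% confidence, z = 1.960.
n = p̂(1−p̂)(z/E)² = 0.143 × 0.857 × (1.960/0.035)² = 384.32
Round up: n = 385.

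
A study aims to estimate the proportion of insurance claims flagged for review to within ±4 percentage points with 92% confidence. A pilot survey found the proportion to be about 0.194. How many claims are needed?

For a proportion with margin E = 0.04 at 92% confidence, z = 1.751.
n = p̂(1−p̂)(z/E)² = 0.194 × 0.806 × (1.751/0.04)² = 299.63
Round up: n = 300.

300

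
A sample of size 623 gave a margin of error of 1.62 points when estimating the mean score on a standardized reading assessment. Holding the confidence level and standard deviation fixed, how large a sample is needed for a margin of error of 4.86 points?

Margin of error scales as 1/√n, so n₂ = n₁·(E₁/E₂)².
n₂ = 623 × (1.62/4.86)² = 623 × 0.1111 = 69.22
Round up: n₂ = 70.

70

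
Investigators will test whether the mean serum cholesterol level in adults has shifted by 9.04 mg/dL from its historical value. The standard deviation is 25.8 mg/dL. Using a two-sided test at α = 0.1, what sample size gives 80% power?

For a one-sample z-test, n = ((z_{α/2} + z_β)·σ/δ)².
z_{α/2} = 1.645 (two-sided α = 0.1); z_β = 0.842 (power 80% → β = 0.2).
n = (2.487 × 25.8 / 9.04)² = 50.38
Round up: n = 51.

51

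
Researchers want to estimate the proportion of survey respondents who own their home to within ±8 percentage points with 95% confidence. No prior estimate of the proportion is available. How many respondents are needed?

For a proportion with margin E = 0.08 at 95% confidence, z = 1.960.
With no prior estimate, use p = 0.5, which maximizes p(1−p) at 0.25.
n = 0.25 × (z/E)² = 0.25 × (1.960/0.08)² = 150.06
Round up: n = 151.

n = 151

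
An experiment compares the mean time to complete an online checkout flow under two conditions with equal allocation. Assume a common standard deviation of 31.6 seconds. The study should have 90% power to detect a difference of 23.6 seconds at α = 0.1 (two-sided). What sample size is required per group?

31 per group

For two equal groups, n per group = 2·((z_{α/2} + z_β)·σ/δ)².
z_{α/2} = 1.645; z_β = 1.282 (power 90%).
n = 2 × (2.927 × 31.6 / 23.6)² = 2 × 15.36 = 30.72
Round up: n = 31 per group.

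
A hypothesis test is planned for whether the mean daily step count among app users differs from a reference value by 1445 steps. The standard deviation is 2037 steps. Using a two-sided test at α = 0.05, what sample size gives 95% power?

For a one-sample z-test, n = ((z_{α/2} + z_β)·σ/δ)².
z_{α/2} = 1.960 (two-sided α = 0.05); z_β = 1.645 (power 95% → β = 0.05).
n = (3.605 × 2037 / 1445)² = 25.83
Round up: n = 26.

n = 26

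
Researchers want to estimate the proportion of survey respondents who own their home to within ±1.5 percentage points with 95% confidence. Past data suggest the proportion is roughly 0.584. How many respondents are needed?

4148

For a proportion with margin E = 0.015 at 95% confidence, z = 1.960.
n = p̂(1−p̂)(z/E)² = 0.584 × 0.416 × (1.960/0.015)² = 4147.97
Round up: n = 4148.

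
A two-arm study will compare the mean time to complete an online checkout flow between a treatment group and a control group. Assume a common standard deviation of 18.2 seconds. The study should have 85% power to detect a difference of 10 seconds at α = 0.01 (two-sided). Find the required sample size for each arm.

For two equal groups, n per group = 2·((z_{α/2} + z_β)·σ/δ)².
z_{α/2} = 2.576; z_β = 1.036 (power 85%).
n = 2 × (3.612 × 18.2 / 10)² = 2 × 43.22 = 86.44
Round up: n = 87 per group.

87 per group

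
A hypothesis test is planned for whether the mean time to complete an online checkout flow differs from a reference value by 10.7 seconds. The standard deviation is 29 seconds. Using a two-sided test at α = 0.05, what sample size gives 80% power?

For a one-sample z-test, n = ((z_{α/2} + z_β)·σ/δ)².
z_{α/2} = 1.960 (two-sided α = 0.05); z_β = 0.842 (power 80% → β = 0.2).
n = (2.802 × 29 / 10.7)² = 57.67
Round up: n = 58.

58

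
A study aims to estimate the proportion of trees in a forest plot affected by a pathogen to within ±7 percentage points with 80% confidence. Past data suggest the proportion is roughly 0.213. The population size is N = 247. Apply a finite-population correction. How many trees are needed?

For a proportion with margin E = 0.07 at 80% confidence, z = 1.282.
n = p̂(1−p̂)(z/E)² = 0.213 × 0.787 × (1.282/0.07)² = 56.23 — call this n₀.
Finite-population correction with N = 247: n = n₀ / (1 + (n₀−1)/N) = 56.23 / 1.224 = 45.94
Round up: n = 46.

46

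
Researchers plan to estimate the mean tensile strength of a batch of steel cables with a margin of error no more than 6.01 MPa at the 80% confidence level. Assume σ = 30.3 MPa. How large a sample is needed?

For a mean, the margin of error is E = z·σ/√n, so n = (zσ/E)².
At 80% confidence, z = 1.282.
n = (1.282 × 30.3 / 6.01)² = 41.77
Round up: n = 42.

42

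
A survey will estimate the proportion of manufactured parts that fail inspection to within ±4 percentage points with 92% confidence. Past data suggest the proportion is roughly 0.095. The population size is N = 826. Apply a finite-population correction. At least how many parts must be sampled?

For a proportion with margin E = 0.04 at 92% confidence, z = 1.751.
n = p̂(1−p̂)(z/E)² = 0.095 × 0.905 × (1.751/0.04)² = 164.75 — call this n₀.
Finite-population correction with N = 826: n = n₀ / (1 + (n₀−1)/N) = 164.75 / 1.198 = 137.52
Round up: n = 138.

n = 138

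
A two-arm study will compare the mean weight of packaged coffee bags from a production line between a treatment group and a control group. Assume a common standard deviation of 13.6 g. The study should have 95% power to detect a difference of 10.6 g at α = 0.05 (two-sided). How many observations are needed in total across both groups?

86 total

For two equal groups, n per group = 2·((z_{α/2} + z_β)·σ/δ)².
z_{α/2} = 1.960; z_β = 1.645 (power 95%).
n = 2 × (3.605 × 13.6 / 10.6)² = 2 × 21.39 = 42.78
Round up: n = 43 per group.
Total across both groups: 2 × 43 = 86.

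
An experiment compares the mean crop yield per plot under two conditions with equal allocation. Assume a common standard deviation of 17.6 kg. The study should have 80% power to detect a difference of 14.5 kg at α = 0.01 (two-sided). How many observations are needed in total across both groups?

70 total

For two equal groups, n per group = 2·((z_{α/2} + z_β)·σ/δ)².
z_{α/2} = 2.576; z_β = 0.842 (power 80%).
n = 2 × (3.418 × 17.6 / 14.5)² = 2 × 17.21 = 34.42
Round up: n = 35 per group.
Total across both groups: 2 × 35 = 70.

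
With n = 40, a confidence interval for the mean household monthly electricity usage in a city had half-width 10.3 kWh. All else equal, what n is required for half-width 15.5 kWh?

Margin of error scales as 1/√n, so n₂ = n₁·(E₁/E₂)².
n₂ = 40 × (10.3/15.5)² = 40 × 0.4416 = 17.66
Round up: n₂ = 18.

18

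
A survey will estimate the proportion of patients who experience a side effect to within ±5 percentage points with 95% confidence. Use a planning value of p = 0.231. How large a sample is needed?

273

For a proportion with margin E = 0.05 at 95% confidence, z = 1.960.
n = p̂(1−p̂)(z/E)² = 0.231 × 0.769 × (1.960/0.05)² = 272.97
Round up: n = 273.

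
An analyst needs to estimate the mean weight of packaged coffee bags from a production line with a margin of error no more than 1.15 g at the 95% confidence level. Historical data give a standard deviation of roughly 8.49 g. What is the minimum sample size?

210

For a mean, the margin of error is E = z·σ/√n, so n = (zσ/E)².
At 95% confidence, z = 1.960.
n = (1.960 × 8.49 / 1.15)² = 209.38
Round up: n = 210.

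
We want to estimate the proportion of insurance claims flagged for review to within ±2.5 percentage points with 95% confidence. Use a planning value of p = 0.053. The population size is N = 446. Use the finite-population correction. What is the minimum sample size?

For a proportion with margin E = 0.025 at 95% confidence, z = 1.960.
n = p̂(1−p̂)(z/E)² = 0.053 × 0.947 × (1.960/0.025)² = 308.50 — call this n₀.
Finite-population correction with N = 446: n = n₀ / (1 + (n₀−1)/N) = 308.50 / 1.689 = 182.65
Round up: n = 183.

183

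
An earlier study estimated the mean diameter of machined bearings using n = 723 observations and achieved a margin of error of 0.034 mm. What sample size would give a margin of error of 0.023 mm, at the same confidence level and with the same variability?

Margin of error scales as 1/√n, so n₂ = n₁·(E₁/E₂)².
n₂ = 723 × (0.034/0.023)² = 723 × 2.185 = 1579.76
Round up: n₂ = 1580.

1580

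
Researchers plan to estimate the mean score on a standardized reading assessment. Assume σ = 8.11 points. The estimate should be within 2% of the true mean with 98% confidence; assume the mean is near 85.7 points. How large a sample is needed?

For a mean, the margin of error is E = z·σ/√n, so n = (zσ/E)².
At 98% confidence, z = 2.326.
E = 2% of 85.7 = 1.714 points.
n = (2.326 × 8.11 / 1.714)² = 121.13
Round up: n = 122.

n = 122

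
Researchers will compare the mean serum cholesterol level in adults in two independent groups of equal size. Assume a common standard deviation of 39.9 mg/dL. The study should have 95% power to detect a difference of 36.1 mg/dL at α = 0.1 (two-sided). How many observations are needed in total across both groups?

For two equal groups, n per group = 2·((z_{α/2} + z_β)·σ/δ)².
z_{α/2} = 1.645; z_β = 1.645 (power 95%).
n = 2 × (3.290 × 39.9 / 36.1)² = 2 × 13.22 = 26.44
Round up: n = 27 per group.
Total across both groups: 2 × 27 = 54.

54 total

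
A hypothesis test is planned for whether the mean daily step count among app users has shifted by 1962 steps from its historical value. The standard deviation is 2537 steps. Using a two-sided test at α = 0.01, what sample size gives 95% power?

n = 30

For a one-sample z-test, n = ((z_{α/2} + z_β)·σ/δ)².
z_{α/2} = 2.576 (two-sided α = 0.01); z_β = 1.645 (power 95% → β = 0.05).
n = (4.221 × 2537 / 1962)² = 29.79
Round up: n = 30.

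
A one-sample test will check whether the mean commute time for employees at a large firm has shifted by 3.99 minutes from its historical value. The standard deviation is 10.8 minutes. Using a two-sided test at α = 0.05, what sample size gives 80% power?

For a one-sample z-test, n = ((z_{α/2} + z_β)·σ/δ)².
z_{α/2} = 1.960 (two-sided α = 0.05); z_β = 0.842 (power 80% → β = 0.2).
n = (2.802 × 10.8 / 3.99)² = 57.52
Round up: n = 58.

n = 58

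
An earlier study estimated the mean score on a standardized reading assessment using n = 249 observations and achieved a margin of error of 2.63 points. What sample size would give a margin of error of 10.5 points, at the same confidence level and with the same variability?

Margin of error scales as 1/√n, so n₂ = n₁·(E₁/E₂)².
n₂ = 249 × (2.63/10.5)² = 249 × 0.06274 = 15.62
Round up: n₂ = 16.

n = 16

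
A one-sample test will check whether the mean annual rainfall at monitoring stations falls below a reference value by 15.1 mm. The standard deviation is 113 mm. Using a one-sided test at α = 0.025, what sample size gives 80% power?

440

For a one-sample z-test, n = ((z_α + z_β)·σ/δ)².
z_α = 1.960 (one-sided α = 0.025); z_β = 0.842 (power 80% → β = 0.2).
n = (2.802 × 113 / 15.1)² = 439.68
Round up: n = 440.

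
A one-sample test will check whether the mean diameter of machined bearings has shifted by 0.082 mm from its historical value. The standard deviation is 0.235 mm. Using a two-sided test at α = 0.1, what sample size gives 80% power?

n = 51

For a one-sample z-test, n = ((z_{α/2} + z_β)·σ/δ)².
z_{α/2} = 1.645 (two-sided α = 0.1); z_β = 0.842 (power 80% → β = 0.2).
n = (2.487 × 0.235 / 0.082)² = 50.80
Round up: n = 51.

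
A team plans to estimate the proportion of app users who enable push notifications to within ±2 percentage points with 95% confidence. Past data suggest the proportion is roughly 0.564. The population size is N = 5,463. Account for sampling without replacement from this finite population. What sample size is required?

For a proportion with margin E = 0.02 at 95% confidence, z = 1.960.
n = p̂(1−p̂)(z/E)² = 0.564 × 0.436 × (1.960/0.02)² = 2361.66 — call this n₀.
Finite-population correction with N = 5,463: n = n₀ / (1 + (n₀−1)/N) = 2361.66 / 1.432 = 1649.20
Round up: n = 1650.

1650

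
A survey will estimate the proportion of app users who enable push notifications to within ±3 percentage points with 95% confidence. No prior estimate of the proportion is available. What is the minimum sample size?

For a proportion with margin E = 0.03 at 95% confidence, z = 1.960.
With no prior estimate, use p = 0.5, which maximizes p(1−p) at 0.25.
n = 0.25 × (z/E)² = 0.25 × (1.960/0.03)² = 1067.11
Round up: n = 1068.

1068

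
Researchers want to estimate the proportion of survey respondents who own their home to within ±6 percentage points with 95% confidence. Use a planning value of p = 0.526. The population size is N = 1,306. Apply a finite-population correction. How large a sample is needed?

For a proportion with margin E = 0.06 at 95% confidence, z = 1.960.
n = p̂(1−p̂)(z/E)² = 0.526 × 0.474 × (1.960/0.06)² = 266.06 — call this n₀.
Finite-population correction with N = 1,306: n = n₀ / (1 + (n₀−1)/N) = 266.06 / 1.203 = 221.16
Round up: n = 222.

222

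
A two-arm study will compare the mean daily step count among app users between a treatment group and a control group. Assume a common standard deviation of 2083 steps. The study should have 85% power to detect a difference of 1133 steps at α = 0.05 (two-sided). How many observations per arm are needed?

For two equal groups, n per group = 2·((z_{α/2} + z_β)·σ/δ)².
z_{α/2} = 1.960; z_β = 1.036 (power 85%).
n = 2 × (2.996 × 2083 / 1133)² = 2 × 30.34 = 60.68
Round up: n = 61 per group.

61 per group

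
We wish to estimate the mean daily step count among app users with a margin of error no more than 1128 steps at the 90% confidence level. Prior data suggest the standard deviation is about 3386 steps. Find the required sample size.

For a mean, the margin of error is E = z·σ/√n, so n = (zσ/E)².
At 90% confidence, z = 1.645.
n = (1.645 × 3386 / 1128)² = 24.38
Round up: n = 25.

25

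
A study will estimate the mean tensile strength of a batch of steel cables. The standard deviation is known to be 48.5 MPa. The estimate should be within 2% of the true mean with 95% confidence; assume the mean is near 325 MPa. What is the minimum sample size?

214

For a mean, the margin of error is E = z·σ/√n, so n = (zσ/E)².
At 95% confidence, z = 1.960.
E = 2% of 325 = 6.5 MPa.
n = (1.960 × 48.5 / 6.5)² = 213.88
Round up: n = 214.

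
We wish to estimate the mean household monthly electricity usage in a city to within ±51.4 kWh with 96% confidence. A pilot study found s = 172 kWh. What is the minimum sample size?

For a mean, the margin of error is E = z·σ/√n, so n = (zσ/E)².
At 96% confidence, z = 2.054.
n = (2.054 × 172 / 51.4)² = 47.24
Round up: n = 48.

48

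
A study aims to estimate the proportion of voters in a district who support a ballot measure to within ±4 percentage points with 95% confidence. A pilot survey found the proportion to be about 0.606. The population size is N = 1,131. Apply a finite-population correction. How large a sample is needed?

For a proportion with margin E = 0.04 at 95% confidence, z = 1.960.
n = p̂(1−p̂)(z/E)² = 0.606 × 0.394 × (1.960/0.04)² = 573.27 — call this n₀.
Finite-population correction with N = 1,131: n = n₀ / (1 + (n₀−1)/N) = 573.27 / 1.506 = 380.66
Round up: n = 381.

381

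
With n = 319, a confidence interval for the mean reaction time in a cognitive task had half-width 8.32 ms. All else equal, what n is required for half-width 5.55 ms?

Margin of error scales as 1/√n, so n₂ = n₁·(E₁/E₂)².
n₂ = 319 × (8.32/5.55)² = 319 × 2.247 = 716.79
Round up: n₂ = 717.

717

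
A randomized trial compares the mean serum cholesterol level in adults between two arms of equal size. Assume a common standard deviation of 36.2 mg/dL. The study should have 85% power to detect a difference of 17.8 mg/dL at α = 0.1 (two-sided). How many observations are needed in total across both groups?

For two equal groups, n per group = 2·((z_{α/2} + z_β)·σ/δ)².
z_{α/2} = 1.645; z_β = 1.036 (power 85%).
n = 2 × (2.681 × 36.2 / 17.8)² = 2 × 29.73 = 59.46
Round up: n = 60 per group.
Total across both groups: 2 × 60 = 120.

120 total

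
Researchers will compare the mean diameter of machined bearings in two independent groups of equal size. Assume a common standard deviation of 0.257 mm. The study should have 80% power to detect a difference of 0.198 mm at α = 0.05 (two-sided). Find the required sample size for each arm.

For two equal groups, n per group = 2·((z_{α/2} + z_β)·σ/δ)².
z_{α/2} = 1.960; z_β = 0.842 (power 80%).
n = 2 × (2.802 × 0.257 / 0.198)² = 2 × 13.23 = 26.46
Round up: n = 27 per group.

27 per group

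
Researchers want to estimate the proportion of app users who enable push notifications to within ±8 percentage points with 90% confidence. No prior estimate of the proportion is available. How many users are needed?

For a proportion with margin E = 0.08 at 90% confidence, z = 1.645.
With no prior estimate, use p = 0.5, which maximizes p(1−p) at 0.25.
n = 0.25 × (z/E)² = 0.25 × (1.645/0.08)² = 105.70
Round up: n = 106.

106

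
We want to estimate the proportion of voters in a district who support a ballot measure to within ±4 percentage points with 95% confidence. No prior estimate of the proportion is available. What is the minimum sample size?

For a proportion with margin E = 0.04 at 95% confidence, z = 1.960.
With no prior estimate, use p = 0.5, which maximizes p(1−p) at 0.25.
n = 0.25 × (z/E)² = 0.25 × (1.960/0.04)² = 600.25
Round up: n = 601.

601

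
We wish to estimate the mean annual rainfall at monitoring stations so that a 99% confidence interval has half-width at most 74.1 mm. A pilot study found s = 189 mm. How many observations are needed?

44

For a mean, the margin of error is E = z·σ/√n, so n = (zσ/E)².
At 99% confidence, z = 2.576.
n = (2.576 × 189 / 74.1)² = 43.17
Round up: n = 44.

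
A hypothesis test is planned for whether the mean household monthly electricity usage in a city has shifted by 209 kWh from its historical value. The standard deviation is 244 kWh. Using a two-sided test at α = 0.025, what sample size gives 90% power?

For a one-sample z-test, n = ((z_{α/2} + z_β)·σ/δ)².
z_{α/2} = 2.241 (two-sided α = 0.025); z_β = 1.282 (power 90% → β = 0.1).
n = (3.523 × 244 / 209)² = 16.92
Round up: n = 17.

n = 17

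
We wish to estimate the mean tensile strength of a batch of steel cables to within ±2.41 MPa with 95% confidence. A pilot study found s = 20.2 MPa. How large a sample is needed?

For a mean, the margin of error is E = z·σ/√n, so n = (zσ/E)².
At 95% confidence, z = 1.960.
n = (1.960 × 20.2 / 2.41)² = 269.89
Round up: n = 270.

270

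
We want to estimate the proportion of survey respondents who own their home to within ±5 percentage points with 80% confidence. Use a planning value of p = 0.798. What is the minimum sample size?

For a proportion with margin E = 0.05 at 80% confidence, z = 1.282.
n = p̂(1−p̂)(z/E)² = 0.798 × 0.202 × (1.282/0.05)² = 105.97
Round up: n = 106.

n = 106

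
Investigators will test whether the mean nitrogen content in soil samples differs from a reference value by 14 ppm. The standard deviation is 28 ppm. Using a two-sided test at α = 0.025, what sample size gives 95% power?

For a one-sample z-test, n = ((z_{α/2} + z_β)·σ/δ)².
z_{α/2} = 2.241 (two-sided α = 0.025); z_β = 1.645 (power 95% → β = 0.05).
n = (3.886 × 28 / 14)² = 60.40
Round up: n = 61.

61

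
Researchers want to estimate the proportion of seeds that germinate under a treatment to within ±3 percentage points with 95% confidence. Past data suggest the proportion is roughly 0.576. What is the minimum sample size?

1043

For a proportion with margin E = 0.03 at 95% confidence, z = 1.960.
n = p̂(1−p̂)(z/E)² = 0.576 × 0.424 × (1.960/0.03)² = 1042.46
Round up: n = 1043.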